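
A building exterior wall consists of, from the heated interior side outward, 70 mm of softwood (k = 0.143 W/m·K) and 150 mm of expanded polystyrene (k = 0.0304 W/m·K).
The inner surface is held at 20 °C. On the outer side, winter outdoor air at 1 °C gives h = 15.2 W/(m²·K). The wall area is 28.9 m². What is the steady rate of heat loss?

Q ≈ 100 W

Thermal resistances in series:
R_softwood = L/(kA) = 0.07/(0.143×28.9) = 0.01694 K/W
R_expanded polystyrene = L/(kA) = 0.15/(0.0304×28.9) = 0.1707 K/W
R_outer film = 1/(h_o·A) = 1/(15.2×28.9) = 0.002276 K/W
R_total = 0.1899 K/W
Q = ΔT / R_total = 19 / 0.1899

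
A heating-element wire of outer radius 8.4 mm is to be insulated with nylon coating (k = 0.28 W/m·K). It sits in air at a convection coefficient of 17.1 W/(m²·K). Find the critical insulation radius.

r_cr ≈ 16.4 mm

For a cylinder r_cr = k/h = 0.28/17.1
r_cr = 16.4 mm; since the bare radius (8.4 mm) is below r_cr, adding a thin layer of insulation will *increase* heat loss.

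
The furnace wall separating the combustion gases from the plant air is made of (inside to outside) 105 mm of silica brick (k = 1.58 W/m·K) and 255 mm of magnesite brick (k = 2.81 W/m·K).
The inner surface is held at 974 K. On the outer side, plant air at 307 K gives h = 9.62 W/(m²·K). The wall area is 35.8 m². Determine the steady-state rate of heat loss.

Q ≈ 91400 W

Using the resistance-network approach (series):
R_silica brick = L/(kA) = 0.105/(1.58×35.8) = 0.001856 K/W
R_magnesite brick = L/(kA) = 0.255/(2.81×35.8) = 0.002535 K/W
R_outer film = 1/(h_o·A) = 1/(9.62×35.8) = 0.002904 K/W
R_total = 0.007295 K/W
Q = ΔT / R_total = 667 / 0.007295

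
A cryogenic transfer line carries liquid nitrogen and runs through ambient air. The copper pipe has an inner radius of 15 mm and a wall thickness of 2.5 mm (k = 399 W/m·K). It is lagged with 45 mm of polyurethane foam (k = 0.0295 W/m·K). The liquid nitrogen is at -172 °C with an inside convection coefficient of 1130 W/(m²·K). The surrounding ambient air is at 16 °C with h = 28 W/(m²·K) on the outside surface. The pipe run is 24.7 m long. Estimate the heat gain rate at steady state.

Q ≈ 666 W

For a radial system each layer contributes R = ln(r_out/r_in)/(2πkL); films add R = 1/(hA).
R_inner film = 1/(h_i·2πr₁L) = 1/(1130×2π×0.015×24.7) = 3.801×10^-4 K/W
R_copper pipe wall = ln(17.5/15)/(2π×399×24.7) = 2.489×10^-6 K/W
R_polyurethane foam = ln(62.5/17.5)/(2π×0.0295×24.7) = 0.278 K/W
R_outer film = 1/(h_o·2πr_oL) = 1/(28×2π×0.0625×24.7) = 0.003682 K/W
R_total = 0.2821 K/W
Q = ΔT/R_total = 188/0.2821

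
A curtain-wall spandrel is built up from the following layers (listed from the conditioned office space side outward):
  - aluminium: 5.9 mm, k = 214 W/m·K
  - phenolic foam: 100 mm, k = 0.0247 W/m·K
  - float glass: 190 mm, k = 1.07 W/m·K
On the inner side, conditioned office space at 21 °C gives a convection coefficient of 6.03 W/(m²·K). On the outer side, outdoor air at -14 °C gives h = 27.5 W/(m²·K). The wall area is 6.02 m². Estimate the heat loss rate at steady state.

Q ≈ 47.6 W

Thermal resistances in series:
R_inner film = 1/(h_i·A) = 1/(6.03×6.02) = 0.02755 K/W
R_aluminium = L/(kA) = 0.0059/(214×6.02) = 4.58×10^-6 K/W
R_phenolic foam = L/(kA) = 0.1/(0.0247×6.02) = 0.6725 K/W
R_float glass = L/(kA) = 0.19/(1.07×6.02) = 0.0295 K/W
R_outer film = 1/(h_o·A) = 1/(27.5×6.02) = 0.00604 K/W
R_total = 0.7356 K/W
Q = ΔT / R_total = 35 / 0.7356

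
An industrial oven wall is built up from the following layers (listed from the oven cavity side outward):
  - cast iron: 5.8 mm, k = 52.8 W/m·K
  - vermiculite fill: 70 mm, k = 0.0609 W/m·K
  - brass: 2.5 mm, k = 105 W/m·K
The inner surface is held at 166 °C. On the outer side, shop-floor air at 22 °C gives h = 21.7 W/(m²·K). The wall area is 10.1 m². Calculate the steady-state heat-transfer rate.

Q ≈ 1220 W

Treating each layer as a thermal resistance in series:
R_cast iron = L/(kA) = 0.0058/(52.8×10.1) = 1.088×10^-5 K/W
R_vermiculite fill = L/(kA) = 0.07/(0.0609×10.1) = 0.1138 K/W
R_brass = L/(kA) = 0.0025/(105×10.1) = 2.357×10^-6 K/W
R_outer film = 1/(h_o·A) = 1/(21.7×10.1) = 0.004563 K/W
R_total = 0.1184 K/W
Q = ΔT / R_total = 144 / 0.1184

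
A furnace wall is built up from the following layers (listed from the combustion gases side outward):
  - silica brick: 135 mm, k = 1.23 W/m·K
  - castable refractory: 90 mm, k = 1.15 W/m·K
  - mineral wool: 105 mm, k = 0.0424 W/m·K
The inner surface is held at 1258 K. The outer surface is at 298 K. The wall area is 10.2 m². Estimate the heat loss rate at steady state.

Model the wall as resistances in series:
R_silica brick = L/(kA) = 0.135/(1.23×10.2) = 0.01076 K/W
R_castable refractory = L/(kA) = 0.09/(1.15×10.2) = 0.007673 K/W
R_mineral wool = L/(kA) = 0.105/(0.0424×10.2) = 0.2428 K/W
R_total = 0.2612 K/W
Q = ΔT / R_total = 960 / 0.2612

Q ≈ 3680 W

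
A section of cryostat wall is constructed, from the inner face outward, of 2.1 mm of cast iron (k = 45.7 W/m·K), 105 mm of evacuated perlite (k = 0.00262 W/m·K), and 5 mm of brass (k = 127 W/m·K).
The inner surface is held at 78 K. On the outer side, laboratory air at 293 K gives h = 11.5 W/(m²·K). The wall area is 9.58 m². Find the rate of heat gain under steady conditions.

Model the wall as resistances in series:
R_cast iron = L/(kA) = 0.0021/(45.7×9.58) = 4.797×10^-6 K/W
R_evacuated perlite = L/(kA) = 0.105/(0.00262×9.58) = 4.183 K/W
R_brass = L/(kA) = 0.005/(127×9.58) = 4.11×10^-6 K/W
R_outer film = 1/(h_o·A) = 1/(11.5×9.58) = 0.009077 K/W
R_total = 4.192 K/W
Q = ΔT / R_total = 215 / 4.192

Q ≈ 51.3 W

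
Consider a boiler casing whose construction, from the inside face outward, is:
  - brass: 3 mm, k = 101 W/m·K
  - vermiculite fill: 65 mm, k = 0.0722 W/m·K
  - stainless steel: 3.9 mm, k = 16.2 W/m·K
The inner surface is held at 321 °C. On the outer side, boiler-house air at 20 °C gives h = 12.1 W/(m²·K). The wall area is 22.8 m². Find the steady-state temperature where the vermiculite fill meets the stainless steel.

Series thermal resistances:
R_brass = L/(kA) = 0.003/(101×22.8) = 1.303×10^-6 K/W
R_vermiculite fill = L/(kA) = 0.065/(0.0722×22.8) = 0.03949 K/W
R_stainless steel = L/(kA) = 0.0039/(16.2×22.8) = 1.056×10^-5 K/W
R_outer film = 1/(h_o·A) = 1/(12.1×22.8) = 0.003625 K/W
R_total = 0.04312 K/W;  Q = ΔT/R_total = 301/0.04312 = 6980 W
T_interface = T_inner − Q·ΣR(inner→interface) = 321 − 6980×0.03949

T ≈ 45.4 °C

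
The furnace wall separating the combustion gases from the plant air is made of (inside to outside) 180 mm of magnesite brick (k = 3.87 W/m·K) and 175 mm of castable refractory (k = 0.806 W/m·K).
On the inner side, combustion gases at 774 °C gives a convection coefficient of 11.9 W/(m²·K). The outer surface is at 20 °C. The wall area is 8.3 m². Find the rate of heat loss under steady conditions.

Q ≈ 18000 W

Using the resistance-network approach (series):
R_inner film = 1/(h_i·A) = 1/(11.9×8.3) = 0.01012 K/W
R_magnesite brick = L/(kA) = 0.18/(3.87×8.3) = 0.005604 K/W
R_castable refractory = L/(kA) = 0.175/(0.806×8.3) = 0.02616 K/W
R_total = 0.04189 K/W
Q = ΔT / R_total = 754 / 0.04189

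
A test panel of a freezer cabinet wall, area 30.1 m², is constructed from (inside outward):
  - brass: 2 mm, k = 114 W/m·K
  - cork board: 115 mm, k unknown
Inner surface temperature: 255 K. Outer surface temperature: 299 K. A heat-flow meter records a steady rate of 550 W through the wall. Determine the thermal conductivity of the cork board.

k ≈ 0.0478 W/(m·K)

Thermal resistances in series:
R_brass = L/(kA) = 0.002/(114×30.1) = 5.829×10^-7 K/W
Sum of known resistances R_other = 5.829×10^-7 K/W
Total R = ΔT/Q = 44/550 = 0.08 K/W
R_cork board = R_total − R_other = 0.08 K/W
k = L/(R·A) = 0.115/(0.08×30.1)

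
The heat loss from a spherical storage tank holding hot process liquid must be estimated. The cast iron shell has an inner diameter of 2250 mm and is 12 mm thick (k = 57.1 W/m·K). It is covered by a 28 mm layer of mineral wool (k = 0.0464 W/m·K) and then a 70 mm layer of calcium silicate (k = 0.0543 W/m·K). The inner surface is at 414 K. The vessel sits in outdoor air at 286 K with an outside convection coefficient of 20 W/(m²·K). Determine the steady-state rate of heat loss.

Q ≈ 1160 W

Spherical conduction: R = (1/r_in − 1/r_out)/(4πk) per layer; series-sum.
R_cast iron shell = (1/1.125 − 1/1.137)/(4π×57.1) = 1.307×10^-5 K/W
R_mineral wool = (1/1.137 − 1/1.165)/(4π×0.0464) = 0.03625 K/W
R_calcium silicate = (1/1.165 − 1/1.235)/(4π×0.0543) = 0.0713 K/W
R_outer film = 1/(h·4πr_o²) = 1/(20×4π×1.235²) = 0.002609 K/W
R_total = 0.1102 K/W
Q = ΔT/R_total = 128/0.1102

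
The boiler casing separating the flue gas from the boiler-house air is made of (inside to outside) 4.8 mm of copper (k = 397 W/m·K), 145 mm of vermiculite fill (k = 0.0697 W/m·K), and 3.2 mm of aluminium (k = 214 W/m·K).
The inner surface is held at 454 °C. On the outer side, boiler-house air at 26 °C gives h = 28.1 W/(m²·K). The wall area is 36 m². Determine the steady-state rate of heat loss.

Treating each layer as a thermal resistance in series:
R_copper = L/(kA) = 0.0048/(397×36) = 3.359×10^-7 K/W
R_vermiculite fill = L/(kA) = 0.145/(0.0697×36) = 0.05779 K/W
R_aluminium = L/(kA) = 0.0032/(214×36) = 4.154×10^-7 K/W
R_outer film = 1/(h_o·A) = 1/(28.1×36) = 9.885×10^-4 K/W
R_total = 0.05878 K/W
Q = ΔT / R_total = 428 / 0.05878

Q ≈ 7280 W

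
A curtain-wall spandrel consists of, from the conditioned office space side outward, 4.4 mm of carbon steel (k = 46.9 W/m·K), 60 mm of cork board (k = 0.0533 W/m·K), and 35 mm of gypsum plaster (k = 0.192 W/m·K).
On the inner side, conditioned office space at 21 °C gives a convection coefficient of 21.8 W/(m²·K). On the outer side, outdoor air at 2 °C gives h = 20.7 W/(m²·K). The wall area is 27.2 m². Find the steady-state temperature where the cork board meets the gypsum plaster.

Model the wall as resistances in series:
R_inner film = 1/(h_i·A) = 1/(21.8×27.2) = 0.001686 K/W
R_carbon steel = L/(kA) = 0.0044/(46.9×27.2) = 3.449×10^-6 K/W
R_cork board = L/(kA) = 0.06/(0.0533×27.2) = 0.04139 K/W
R_gypsum plaster = L/(kA) = 0.035/(0.192×27.2) = 0.006702 K/W
R_outer film = 1/(h_o·A) = 1/(20.7×27.2) = 0.001776 K/W
R_total = 0.05155 K/W;  Q = ΔT/R_total = 19/0.05155 = 368.5 W
T_interface = T_inner − Q·ΣR(inner→interface) = 21 − 369×0.04308

T ≈ 5.12 °C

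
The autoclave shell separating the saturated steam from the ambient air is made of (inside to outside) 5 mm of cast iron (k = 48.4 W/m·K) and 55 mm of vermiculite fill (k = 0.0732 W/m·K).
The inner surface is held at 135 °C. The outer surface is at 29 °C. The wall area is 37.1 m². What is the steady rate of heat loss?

Q ≈ 5230 W

Model the wall as resistances in series:
R_cast iron = L/(kA) = 0.005/(48.4×37.1) = 2.785×10^-6 K/W
R_vermiculite fill = L/(kA) = 0.055/(0.0732×37.1) = 0.02025 K/W
R_total = 0.02026 K/W
Q = ΔT / R_total = 106 / 0.02026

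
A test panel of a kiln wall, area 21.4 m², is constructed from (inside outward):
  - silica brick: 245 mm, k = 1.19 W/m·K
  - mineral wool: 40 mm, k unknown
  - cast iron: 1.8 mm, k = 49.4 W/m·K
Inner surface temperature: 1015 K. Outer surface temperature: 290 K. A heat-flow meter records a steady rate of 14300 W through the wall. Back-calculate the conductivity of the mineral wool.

k ≈ 0.0455 W/(m·K)

Thermal resistances in series:
R_silica brick = L/(kA) = 0.245/(1.19×21.4) = 0.009621 K/W
R_cast iron = L/(kA) = 0.0018/(49.4×21.4) = 1.703×10^-6 K/W
Sum of known resistances R_other = 0.009622 K/W
Total R = ΔT/Q = 725/14300 = 0.0507 K/W
R_mineral wool = R_total − R_other = 0.04108 K/W
k = L/(R·A) = 0.04/(0.04108×21.4)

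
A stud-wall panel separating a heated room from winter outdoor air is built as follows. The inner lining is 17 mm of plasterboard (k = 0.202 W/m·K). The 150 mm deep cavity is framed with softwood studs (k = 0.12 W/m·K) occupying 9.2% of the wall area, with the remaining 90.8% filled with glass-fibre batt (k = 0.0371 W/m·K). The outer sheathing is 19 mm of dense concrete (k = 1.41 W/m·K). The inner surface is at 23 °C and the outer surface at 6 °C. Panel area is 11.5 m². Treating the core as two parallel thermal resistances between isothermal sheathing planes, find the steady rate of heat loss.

Sheathing layers in series; stud and cavity paths in parallel between them.
R_inner = 0.017/(0.202×11.5) = 0.007318 K/W
R_stud  = 0.15/(0.12×0.092×11.5) = 1.181 K/W
R_cav   = 0.15/(0.0371×0.908×11.5) = 0.3872 K/W
1/R_core = 1/R_stud + 1/R_cav → R_core = 0.2916 K/W
R_outer = 0.019/(1.41×11.5) = 0.001172 K/W
R_total = 0.3001 K/W
Q = ΔT/R_total = 17/0.3001

Q ≈ 56.6 W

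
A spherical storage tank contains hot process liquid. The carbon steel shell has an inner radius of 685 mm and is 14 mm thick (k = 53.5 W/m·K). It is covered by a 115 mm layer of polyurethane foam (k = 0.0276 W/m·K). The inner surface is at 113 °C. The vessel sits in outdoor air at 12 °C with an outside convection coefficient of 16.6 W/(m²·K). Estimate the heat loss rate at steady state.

Radial (spherical) resistances in series:
R_carbon steel shell = (1/0.685 − 1/0.699)/(4π×53.5) = 4.349×10^-5 K/W
R_polyurethane foam = (1/0.699 − 1/0.814)/(4π×0.0276) = 0.5827 K/W
R_outer film = 1/(h·4πr_o²) = 1/(16.6×4π×0.814²) = 0.007235 K/W
R_total = 0.59 K/W
Q = ΔT/R_total = 101/0.59

Q ≈ 171 W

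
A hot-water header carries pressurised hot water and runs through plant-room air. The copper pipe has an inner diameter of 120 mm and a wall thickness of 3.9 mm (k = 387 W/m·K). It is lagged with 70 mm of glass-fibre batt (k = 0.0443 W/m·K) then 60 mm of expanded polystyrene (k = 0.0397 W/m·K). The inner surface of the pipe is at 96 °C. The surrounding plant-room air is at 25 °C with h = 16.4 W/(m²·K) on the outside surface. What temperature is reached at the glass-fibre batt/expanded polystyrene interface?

For a radial system each layer contributes R = ln(r_out/r_in)/(2πkL); films add R = 1/(hA).
R_copper pipe wall = ln(63.9/60)/(2π×387×1) = 2.59×10^-5 K/W
R_glass-fibre batt = ln(133.9/63.9)/(2π×0.0443×1) = 2.658 K/W
R_expanded polystyrene = ln(193.9/133.9)/(2π×0.0397×1) = 1.484 K/W
R_outer film = 1/(h_o·2πr_oL) = 1/(16.4×2π×0.1939×1) = 0.05005 K/W
R_total = 4.192 K/W
Q = ΔT/R_total = 71/4.192
Q = 16.9 W/m
T_interface = T_inner − Q·ΣR(inner→interface) = 96 − 16.9×2.658

T ≈ 51 °C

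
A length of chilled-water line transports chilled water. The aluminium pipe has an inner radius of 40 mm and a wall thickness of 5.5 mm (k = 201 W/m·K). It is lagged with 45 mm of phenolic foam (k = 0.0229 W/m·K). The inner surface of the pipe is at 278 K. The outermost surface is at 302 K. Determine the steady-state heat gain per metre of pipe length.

q′ ≈ 5.02 W/m

Per-layer cylindrical resistances, series-summed:
R_aluminium pipe wall = ln(45.5/40)/(2π×201×1) = 1.02×10^-4 K/W
R_phenolic foam = ln(90.5/45.5)/(2π×0.0229×1) = 4.779 K/W
R_total = 4.779 K/W
Q = ΔT/R_total = 24/4.779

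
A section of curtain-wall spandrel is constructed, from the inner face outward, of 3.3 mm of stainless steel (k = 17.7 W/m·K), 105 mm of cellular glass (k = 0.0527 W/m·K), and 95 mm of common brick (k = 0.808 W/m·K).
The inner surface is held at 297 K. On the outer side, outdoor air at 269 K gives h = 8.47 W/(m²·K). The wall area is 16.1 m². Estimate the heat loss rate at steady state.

Series thermal resistances:
R_stainless steel = L/(kA) = 0.0033/(17.7×16.1) = 1.158×10^-5 K/W
R_cellular glass = L/(kA) = 0.105/(0.0527×16.1) = 0.1238 K/W
R_common brick = L/(kA) = 0.095/(0.808×16.1) = 0.007303 K/W
R_outer film = 1/(h_o·A) = 1/(8.47×16.1) = 0.007333 K/W
R_total = 0.1384 K/W
Q = ΔT / R_total = 28 / 0.1384

Q ≈ 202 W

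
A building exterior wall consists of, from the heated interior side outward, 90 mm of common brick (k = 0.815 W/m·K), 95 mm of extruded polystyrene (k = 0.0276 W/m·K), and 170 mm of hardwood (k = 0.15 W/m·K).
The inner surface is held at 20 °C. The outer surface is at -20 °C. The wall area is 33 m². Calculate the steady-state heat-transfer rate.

Treating each layer as a thermal resistance in series:
R_common brick = L/(kA) = 0.09/(0.815×33) = 0.003346 K/W
R_extruded polystyrene = L/(kA) = 0.095/(0.0276×33) = 0.1043 K/W
R_hardwood = L/(kA) = 0.17/(0.15×33) = 0.03434 K/W
R_total = 0.142 K/W
Q = ΔT / R_total = 40 / 0.142

Q ≈ 282 W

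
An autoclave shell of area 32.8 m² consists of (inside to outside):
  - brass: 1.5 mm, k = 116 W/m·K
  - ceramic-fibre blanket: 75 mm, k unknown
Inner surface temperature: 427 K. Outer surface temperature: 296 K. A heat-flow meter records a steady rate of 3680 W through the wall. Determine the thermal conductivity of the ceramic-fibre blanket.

Using the resistance-network approach (series):
R_brass = L/(kA) = 0.0015/(116×32.8) = 3.942×10^-7 K/W
Sum of known resistances R_other = 3.942×10^-7 K/W
Total R = ΔT/Q = 131/3680 = 0.0356 K/W
R_ceramic-fibre blanket = R_total − R_other = 0.0356 K/W
k = L/(R·A) = 0.075/(0.0356×32.8)

k ≈ 0.0642 W/(m·K)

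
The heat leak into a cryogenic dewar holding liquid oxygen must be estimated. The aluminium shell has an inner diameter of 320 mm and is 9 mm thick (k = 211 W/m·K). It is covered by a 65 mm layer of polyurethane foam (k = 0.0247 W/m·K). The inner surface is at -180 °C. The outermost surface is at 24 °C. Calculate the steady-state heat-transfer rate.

Q ≈ 38.5 W

Radial (spherical) resistances in series:
R_aluminium shell = (1/0.16 − 1/0.169)/(4π×211) = 1.255×10^-4 K/W
R_polyurethane foam = (1/0.169 − 1/0.234)/(4π×0.0247) = 5.295 K/W
R_total = 5.296 K/W
Q = ΔT/R_total = 204/5.296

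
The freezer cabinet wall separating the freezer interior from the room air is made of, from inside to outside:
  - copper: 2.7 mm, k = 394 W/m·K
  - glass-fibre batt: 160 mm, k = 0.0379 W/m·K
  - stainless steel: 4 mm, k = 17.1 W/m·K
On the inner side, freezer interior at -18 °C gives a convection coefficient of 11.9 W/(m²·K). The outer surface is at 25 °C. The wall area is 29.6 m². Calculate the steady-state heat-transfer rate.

Model the wall as resistances in series:
R_inner film = 1/(h_i·A) = 1/(11.9×29.6) = 0.002839 K/W
R_copper = L/(kA) = 0.0027/(394×29.6) = 2.315×10^-7 K/W
R_glass-fibre batt = L/(kA) = 0.16/(0.0379×29.6) = 0.1426 K/W
R_stainless steel = L/(kA) = 0.004/(17.1×29.6) = 7.903×10^-6 K/W
R_total = 0.1455 K/W
Q = ΔT / R_total = 43 / 0.1455

Q ≈ 296 W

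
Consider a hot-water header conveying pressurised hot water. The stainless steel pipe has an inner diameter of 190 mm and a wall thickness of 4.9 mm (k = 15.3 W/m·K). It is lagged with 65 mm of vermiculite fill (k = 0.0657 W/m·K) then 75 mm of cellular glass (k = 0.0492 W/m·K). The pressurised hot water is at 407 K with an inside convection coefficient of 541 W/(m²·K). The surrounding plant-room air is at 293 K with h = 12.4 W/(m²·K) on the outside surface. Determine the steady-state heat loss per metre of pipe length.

For a radial system each layer contributes R = ln(r_out/r_in)/(2πkL); films add R = 1/(hA).
R_inner film = 1/(h_i·2πr₁L) = 1/(541×2π×0.095×1) = 0.003097 K/W
R_stainless steel pipe wall = ln(99.9/95)/(2π×15.3×1) = 5.232×10^-4 K/W
R_vermiculite fill = ln(164.9/99.9)/(2π×0.0657×1) = 1.214 K/W
R_cellular glass = ln(239.9/164.9)/(2π×0.0492×1) = 1.213 K/W
R_outer film = 1/(h_o·2πr_oL) = 1/(12.4×2π×0.2399×1) = 0.0535 K/W
R_total = 2.484 K/W
Q = ΔT/R_total = 114/2.484

q′ ≈ 45.9 W/m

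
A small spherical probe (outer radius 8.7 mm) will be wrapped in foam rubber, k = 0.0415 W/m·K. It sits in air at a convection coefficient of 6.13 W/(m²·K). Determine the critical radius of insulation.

r_cr ≈ 13.5 mm

For a sphere r_cr = 2k/h = 2×0.0415/6.13
r_cr = 13.5 mm; since the bare radius (8.7 mm) is below r_cr, adding a thin layer of insulation will *increase* heat loss.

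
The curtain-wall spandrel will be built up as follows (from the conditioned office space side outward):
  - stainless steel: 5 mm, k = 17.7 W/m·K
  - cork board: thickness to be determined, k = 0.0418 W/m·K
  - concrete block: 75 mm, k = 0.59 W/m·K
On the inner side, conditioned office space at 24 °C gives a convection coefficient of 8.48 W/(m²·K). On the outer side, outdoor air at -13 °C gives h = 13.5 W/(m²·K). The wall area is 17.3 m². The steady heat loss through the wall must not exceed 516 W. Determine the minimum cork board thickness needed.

L ≈ 38.5 mm

Thermal resistances in series:
R_inner film = 1/(h_i·A) = 1/(8.48×17.3) = 0.006816 K/W
R_stainless steel = L/(kA) = 0.005/(17.7×17.3) = 1.633×10^-5 K/W
R_concrete block = L/(kA) = 0.075/(0.59×17.3) = 0.007348 K/W
R_outer film = 1/(h_o·A) = 1/(13.5×17.3) = 0.004282 K/W
Sum of the known resistances R_other = 0.01846 K/W
Required total resistance R_tot = ΔT/Q_allow = 37/516 = 0.07171 K/W
R_cork board = R_tot − R_other = 0.05324 K/W
L = R·k·A = 0.05324×0.0418×17.3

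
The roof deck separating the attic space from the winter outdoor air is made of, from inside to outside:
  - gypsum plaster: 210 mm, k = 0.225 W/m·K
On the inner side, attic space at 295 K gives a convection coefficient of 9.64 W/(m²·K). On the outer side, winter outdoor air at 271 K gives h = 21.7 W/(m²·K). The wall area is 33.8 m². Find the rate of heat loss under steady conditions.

Treating each layer as a thermal resistance in series:
R_inner film = 1/(h_i·A) = 1/(9.64×33.8) = 0.003069 K/W
R_gypsum plaster = L/(kA) = 0.21/(0.225×33.8) = 0.02761 K/W
R_outer film = 1/(h_o·A) = 1/(21.7×33.8) = 0.001363 K/W
R_total = 0.03205 K/W
Q = ΔT / R_total = 24 / 0.03205

Q ≈ 749 W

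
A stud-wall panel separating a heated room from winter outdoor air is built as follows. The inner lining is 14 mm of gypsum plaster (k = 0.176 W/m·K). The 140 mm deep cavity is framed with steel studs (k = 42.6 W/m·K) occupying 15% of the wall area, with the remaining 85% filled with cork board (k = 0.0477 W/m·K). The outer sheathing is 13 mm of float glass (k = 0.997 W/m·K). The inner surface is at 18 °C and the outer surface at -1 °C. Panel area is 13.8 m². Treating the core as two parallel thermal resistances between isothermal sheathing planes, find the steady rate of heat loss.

Q ≈ 2290 W

Sheathing layers in series; stud and cavity paths in parallel between them.
R_inner = 0.014/(0.176×13.8) = 0.005764 K/W
R_stud  = 0.14/(42.6×0.15×13.8) = 0.001588 K/W
R_cav   = 0.14/(0.0477×0.85×13.8) = 0.2502 K/W
1/R_core = 1/R_stud + 1/R_cav → R_core = 0.001578 K/W
R_outer = 0.013/(0.997×13.8) = 9.449×10^-4 K/W
R_total = 0.008287 K/W
Q = ΔT/R_total = 19/0.008287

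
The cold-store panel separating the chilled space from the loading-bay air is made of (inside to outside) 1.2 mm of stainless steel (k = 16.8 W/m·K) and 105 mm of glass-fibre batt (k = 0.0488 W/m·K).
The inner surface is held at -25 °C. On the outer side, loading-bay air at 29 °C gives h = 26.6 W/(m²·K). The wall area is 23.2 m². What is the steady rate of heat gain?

Q ≈ 572 W

Series thermal resistances:
R_stainless steel = L/(kA) = 0.0012/(16.8×23.2) = 3.079×10^-6 K/W
R_glass-fibre batt = L/(kA) = 0.105/(0.0488×23.2) = 0.09274 K/W
R_outer film = 1/(h_o·A) = 1/(26.6×23.2) = 0.00162 K/W
R_total = 0.09437 K/W
Q = ΔT / R_total = 54 / 0.09437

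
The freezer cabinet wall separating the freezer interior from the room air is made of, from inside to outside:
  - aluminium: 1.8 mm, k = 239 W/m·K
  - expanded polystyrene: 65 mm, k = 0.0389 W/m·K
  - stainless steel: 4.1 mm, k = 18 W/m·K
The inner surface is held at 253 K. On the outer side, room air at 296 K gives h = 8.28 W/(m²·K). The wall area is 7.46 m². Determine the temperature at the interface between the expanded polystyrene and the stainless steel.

Treating each layer as a thermal resistance in series:
R_aluminium = L/(kA) = 0.0018/(239×7.46) = 1.01×10^-6 K/W
R_expanded polystyrene = L/(kA) = 0.065/(0.0389×7.46) = 0.224 K/W
R_stainless steel = L/(kA) = 0.0041/(18×7.46) = 3.053×10^-5 K/W
R_outer film = 1/(h_o·A) = 1/(8.28×7.46) = 0.01619 K/W
R_total = 0.2402 K/W;  Q = ΔT/R_total = 43/0.2402 = 179 W
T_interface = T_inner + Q·ΣR(inner→interface) = 253 + 179×0.224

T ≈ 293 K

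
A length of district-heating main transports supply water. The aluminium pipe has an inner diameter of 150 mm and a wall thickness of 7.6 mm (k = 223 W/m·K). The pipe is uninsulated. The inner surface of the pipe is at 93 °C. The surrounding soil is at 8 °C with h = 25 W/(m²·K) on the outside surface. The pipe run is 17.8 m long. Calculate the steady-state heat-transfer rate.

Q ≈ 19600 W

Radial resistances (cylindrical: R_cond = ln(r_o/r_i)/(2πkL), R_conv = 1/(h·2πrL)):
R_aluminium pipe wall = ln(82.6/75)/(2π×223×17.8) = 3.87×10^-6 K/W
R_outer film = 1/(h_o·2πr_oL) = 1/(25×2π×0.0826×17.8) = 0.00433 K/W
R_total = 0.004334 K/W
Q = ΔT/R_total = 85/0.004334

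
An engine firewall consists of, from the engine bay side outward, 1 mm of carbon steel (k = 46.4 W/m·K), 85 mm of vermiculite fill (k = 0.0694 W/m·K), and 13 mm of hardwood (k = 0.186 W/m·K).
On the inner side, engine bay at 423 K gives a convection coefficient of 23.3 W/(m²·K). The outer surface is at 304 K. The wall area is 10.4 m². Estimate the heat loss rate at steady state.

Q ≈ 925 W

Model the wall as resistances in series:
R_inner film = 1/(h_i·A) = 1/(23.3×10.4) = 0.004127 K/W
R_carbon steel = L/(kA) = 0.001/(46.4×10.4) = 2.072×10^-6 K/W
R_vermiculite fill = L/(kA) = 0.085/(0.0694×10.4) = 0.1178 K/W
R_hardwood = L/(kA) = 0.013/(0.186×10.4) = 0.00672 K/W
R_total = 0.1286 K/W
Q = ΔT / R_total = 119 / 0.1286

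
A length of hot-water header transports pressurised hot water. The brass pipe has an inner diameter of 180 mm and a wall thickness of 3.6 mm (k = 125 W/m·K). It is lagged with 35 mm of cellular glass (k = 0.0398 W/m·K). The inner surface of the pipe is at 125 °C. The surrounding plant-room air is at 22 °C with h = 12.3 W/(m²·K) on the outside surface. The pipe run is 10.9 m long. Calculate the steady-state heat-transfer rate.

Q ≈ 819 W

Radial resistances (cylindrical: R_cond = ln(r_o/r_i)/(2πkL), R_conv = 1/(h·2πrL)):
R_brass pipe wall = ln(93.6/90)/(2π×125×10.9) = 4.581×10^-6 K/W
R_cellular glass = ln(128.6/93.6)/(2π×0.0398×10.9) = 0.1165 K/W
R_outer film = 1/(h_o·2πr_oL) = 1/(12.3×2π×0.1286×10.9) = 0.009231 K/W
R_total = 0.1258 K/W
Q = ΔT/R_total = 103/0.1258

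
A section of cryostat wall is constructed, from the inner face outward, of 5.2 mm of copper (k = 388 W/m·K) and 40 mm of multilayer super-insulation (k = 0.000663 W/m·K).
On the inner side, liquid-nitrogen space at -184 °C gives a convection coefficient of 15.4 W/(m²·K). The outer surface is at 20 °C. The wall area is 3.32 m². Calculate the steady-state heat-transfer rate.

Using the resistance-network approach (series):
R_inner film = 1/(h_i·A) = 1/(15.4×3.32) = 0.01956 K/W
R_copper = L/(kA) = 0.0052/(388×3.32) = 4.037×10^-6 K/W
R_multilayer super-insulation = L/(kA) = 0.04/(0.000663×3.32) = 18.17 K/W
R_total = 18.19 K/W
Q = ΔT / R_total = 204 / 18.19

Q ≈ 11.2 W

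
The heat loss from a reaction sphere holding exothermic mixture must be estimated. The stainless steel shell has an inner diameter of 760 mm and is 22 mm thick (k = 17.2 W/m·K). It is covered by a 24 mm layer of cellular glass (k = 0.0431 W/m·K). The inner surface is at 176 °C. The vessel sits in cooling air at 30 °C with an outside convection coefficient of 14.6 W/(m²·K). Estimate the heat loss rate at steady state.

Q ≈ 504 W

Radial (spherical) resistances in series:
R_stainless steel shell = (1/0.38 − 1/0.402)/(4π×17.2) = 6.663×10^-4 K/W
R_cellular glass = (1/0.402 − 1/0.426)/(4π×0.0431) = 0.2588 K/W
R_outer film = 1/(h·4πr_o²) = 1/(14.6×4π×0.426²) = 0.03003 K/W
R_total = 0.2895 K/W
Q = ΔT/R_total = 146/0.2895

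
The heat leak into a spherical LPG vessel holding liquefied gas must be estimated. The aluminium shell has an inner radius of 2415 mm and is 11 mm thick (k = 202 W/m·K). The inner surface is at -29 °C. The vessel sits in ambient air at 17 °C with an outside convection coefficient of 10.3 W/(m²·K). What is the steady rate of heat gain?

Q ≈ 35000 W

For a spherical shell R = (1/r₁ − 1/r₂)/(4πk); film R = 1/(h·4πr²). In series:
R_aluminium shell = (1/2.415 − 1/2.426)/(4π×202) = 7.396×10^-7 K/W
R_outer film = 1/(h·4πr_o²) = 1/(10.3×4π×2.426²) = 0.001313 K/W
R_total = 0.001313 K/W
Q = ΔT/R_total = 46/0.001313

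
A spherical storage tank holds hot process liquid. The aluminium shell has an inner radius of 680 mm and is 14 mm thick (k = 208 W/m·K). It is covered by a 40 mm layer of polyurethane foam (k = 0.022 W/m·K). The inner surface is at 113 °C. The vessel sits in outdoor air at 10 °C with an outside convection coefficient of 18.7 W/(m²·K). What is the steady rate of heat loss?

Radial (spherical) resistances in series:
R_aluminium shell = (1/0.68 − 1/0.694)/(4π×208) = 1.135×10^-5 K/W
R_polyurethane foam = (1/0.694 − 1/0.734)/(4π×0.022) = 0.284 K/W
R_outer film = 1/(h·4πr_o²) = 1/(18.7×4π×0.734²) = 0.007899 K/W
R_total = 0.2919 K/W
Q = ΔT/R_total = 103/0.2919

Q ≈ 353 W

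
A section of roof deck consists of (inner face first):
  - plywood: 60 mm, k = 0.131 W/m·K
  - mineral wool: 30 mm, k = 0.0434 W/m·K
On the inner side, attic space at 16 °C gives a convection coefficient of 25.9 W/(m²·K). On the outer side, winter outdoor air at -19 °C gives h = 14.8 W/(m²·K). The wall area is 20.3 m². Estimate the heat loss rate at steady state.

Q ≈ 566 W

Thermal resistances in series:
R_inner film = 1/(h_i·A) = 1/(25.9×20.3) = 0.001902 K/W
R_plywood = L/(kA) = 0.06/(0.131×20.3) = 0.02256 K/W
R_mineral wool = L/(kA) = 0.03/(0.0434×20.3) = 0.03405 K/W
R_outer film = 1/(h_o·A) = 1/(14.8×20.3) = 0.003328 K/W
R_total = 0.06184 K/W
Q = ΔT / R_total = 35 / 0.06184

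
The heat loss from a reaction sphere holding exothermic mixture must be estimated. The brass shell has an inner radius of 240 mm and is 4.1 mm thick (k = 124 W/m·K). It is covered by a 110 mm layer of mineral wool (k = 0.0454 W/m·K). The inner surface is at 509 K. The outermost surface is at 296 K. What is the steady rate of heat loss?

Q ≈ 95.5 W

For a spherical shell R = (1/r₁ − 1/r₂)/(4πk); film R = 1/(h·4πr²). In series:
R_brass shell = (1/0.24 − 1/0.2441)/(4π×124) = 4.491×10^-5 K/W
R_mineral wool = (1/0.2441 − 1/0.3541)/(4π×0.0454) = 2.231 K/W
R_total = 2.231 K/W
Q = ΔT/R_total = 213/2.231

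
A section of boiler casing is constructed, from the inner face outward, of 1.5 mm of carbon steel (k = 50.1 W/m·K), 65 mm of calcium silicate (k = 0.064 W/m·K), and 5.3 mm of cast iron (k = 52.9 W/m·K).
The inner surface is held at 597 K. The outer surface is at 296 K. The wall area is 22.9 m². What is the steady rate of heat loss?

Treating each layer as a thermal resistance in series:
R_carbon steel = L/(kA) = 0.0015/(50.1×22.9) = 1.307×10^-6 K/W
R_calcium silicate = L/(kA) = 0.065/(0.064×22.9) = 0.04435 K/W
R_cast iron = L/(kA) = 0.0053/(52.9×22.9) = 4.375×10^-6 K/W
R_total = 0.04436 K/W
Q = ΔT / R_total = 301 / 0.04436

Q ≈ 6790 W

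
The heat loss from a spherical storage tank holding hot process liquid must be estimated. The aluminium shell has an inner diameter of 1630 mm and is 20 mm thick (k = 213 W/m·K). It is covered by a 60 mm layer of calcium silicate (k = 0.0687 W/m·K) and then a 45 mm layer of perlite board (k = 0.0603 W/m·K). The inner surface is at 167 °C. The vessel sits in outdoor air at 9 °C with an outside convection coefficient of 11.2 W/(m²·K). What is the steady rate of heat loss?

For a spherical shell R = (1/r₁ − 1/r₂)/(4πk); film R = 1/(h·4πr²). In series:
R_aluminium shell = (1/0.815 − 1/0.835)/(4π×213) = 1.098×10^-5 K/W
R_calcium silicate = (1/0.835 − 1/0.895)/(4π×0.0687) = 0.093 K/W
R_perlite board = (1/0.895 − 1/0.94)/(4π×0.0603) = 0.07059 K/W
R_outer film = 1/(h·4πr_o²) = 1/(11.2×4π×0.94²) = 0.008041 K/W
R_total = 0.1716 K/W
Q = ΔT/R_total = 158/0.1716

Q ≈ 921 W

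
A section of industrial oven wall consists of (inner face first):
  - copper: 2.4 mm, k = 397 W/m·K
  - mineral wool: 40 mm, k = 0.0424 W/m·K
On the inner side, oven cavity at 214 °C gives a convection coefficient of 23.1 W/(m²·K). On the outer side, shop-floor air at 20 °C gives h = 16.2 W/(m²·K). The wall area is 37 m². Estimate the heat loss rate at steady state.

Q ≈ 6850 W

Using the resistance-network approach (series):
R_inner film = 1/(h_i·A) = 1/(23.1×37) = 0.00117 K/W
R_copper = L/(kA) = 0.0024/(397×37) = 1.634×10^-7 K/W
R_mineral wool = L/(kA) = 0.04/(0.0424×37) = 0.0255 K/W
R_outer film = 1/(h_o·A) = 1/(16.2×37) = 0.001668 K/W
R_total = 0.02834 K/W
Q = ΔT / R_total = 194 / 0.02834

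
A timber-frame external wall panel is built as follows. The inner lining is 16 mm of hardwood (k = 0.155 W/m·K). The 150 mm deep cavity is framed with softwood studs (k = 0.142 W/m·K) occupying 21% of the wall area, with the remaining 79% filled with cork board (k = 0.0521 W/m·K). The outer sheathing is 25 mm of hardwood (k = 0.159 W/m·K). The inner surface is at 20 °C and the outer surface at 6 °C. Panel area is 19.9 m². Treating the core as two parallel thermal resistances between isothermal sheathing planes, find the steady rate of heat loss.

Q ≈ 117 W

Sheathing layers in series; stud and cavity paths in parallel between them.
R_inner = 0.016/(0.155×19.9) = 0.005187 K/W
R_stud  = 0.15/(0.142×0.21×19.9) = 0.2528 K/W
R_cav   = 0.15/(0.0521×0.79×19.9) = 0.1831 K/W
1/R_core = 1/R_stud + 1/R_cav → R_core = 0.1062 K/W
R_outer = 0.025/(0.159×19.9) = 0.007901 K/W
R_total = 0.1193 K/W
Q = ΔT/R_total = 14/0.1193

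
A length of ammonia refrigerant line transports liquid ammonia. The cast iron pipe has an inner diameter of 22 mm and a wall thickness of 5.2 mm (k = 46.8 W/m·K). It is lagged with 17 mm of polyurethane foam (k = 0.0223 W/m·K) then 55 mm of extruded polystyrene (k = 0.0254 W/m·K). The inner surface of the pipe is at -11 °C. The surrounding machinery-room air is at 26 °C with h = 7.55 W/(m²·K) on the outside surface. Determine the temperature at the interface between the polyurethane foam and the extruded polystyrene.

Treating each annulus and film as a series resistance:
R_cast iron pipe wall = ln(16.2/11)/(2π×46.8×1) = 0.001316 K/W
R_polyurethane foam = ln(33.2/16.2)/(2π×0.0223×1) = 5.121 K/W
R_extruded polystyrene = ln(88.2/33.2)/(2π×0.0254×1) = 6.122 K/W
R_outer film = 1/(h_o·2πr_oL) = 1/(7.55×2π×0.0882×1) = 0.239 K/W
R_total = 11.48 K/W
Q = ΔT/R_total = 37/11.48
Q = 3.22 W/m
T_interface = T_inner + Q·ΣR(inner→interface) = -11 + 3.22×5.122

T ≈ 5.5 °C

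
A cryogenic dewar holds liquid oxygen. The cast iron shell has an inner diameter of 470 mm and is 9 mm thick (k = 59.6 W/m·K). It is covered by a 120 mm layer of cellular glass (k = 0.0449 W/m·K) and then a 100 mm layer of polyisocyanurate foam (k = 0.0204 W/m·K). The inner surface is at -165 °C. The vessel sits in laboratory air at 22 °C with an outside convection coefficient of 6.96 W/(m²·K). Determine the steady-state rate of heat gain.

Q ≈ 39.3 W

For a spherical shell R = (1/r₁ − 1/r₂)/(4πk); film R = 1/(h·4πr²). In series:
R_cast iron shell = (1/0.235 − 1/0.244)/(4π×59.6) = 2.096×10^-4 K/W
R_cellular glass = (1/0.244 − 1/0.364)/(4π×0.0449) = 2.395 K/W
R_polyisocyanurate foam = (1/0.364 − 1/0.464)/(4π×0.0204) = 2.31 K/W
R_outer film = 1/(h·4πr_o²) = 1/(6.96×4π×0.464²) = 0.05311 K/W
R_total = 4.758 K/W
Q = ΔT/R_total = 187/4.758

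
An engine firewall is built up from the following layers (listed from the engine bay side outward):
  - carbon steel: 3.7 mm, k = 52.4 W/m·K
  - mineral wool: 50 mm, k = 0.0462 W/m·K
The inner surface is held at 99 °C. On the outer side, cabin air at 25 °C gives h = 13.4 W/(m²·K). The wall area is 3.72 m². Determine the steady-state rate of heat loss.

Model the wall as resistances in series:
R_carbon steel = L/(kA) = 0.0037/(52.4×3.72) = 1.898×10^-5 K/W
R_mineral wool = L/(kA) = 0.05/(0.0462×3.72) = 0.2909 K/W
R_outer film = 1/(h_o·A) = 1/(13.4×3.72) = 0.02006 K/W
R_total = 0.311 K/W
Q = ΔT / R_total = 74 / 0.311

Q ≈ 238 W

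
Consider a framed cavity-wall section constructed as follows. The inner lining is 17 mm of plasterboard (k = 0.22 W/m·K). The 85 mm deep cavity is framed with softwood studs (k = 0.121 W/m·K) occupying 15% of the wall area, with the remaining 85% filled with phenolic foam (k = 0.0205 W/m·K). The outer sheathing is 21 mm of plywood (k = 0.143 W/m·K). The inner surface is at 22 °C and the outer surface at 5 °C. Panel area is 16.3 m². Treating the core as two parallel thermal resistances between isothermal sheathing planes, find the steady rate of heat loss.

Q ≈ 106 W

Sheathing layers in series; stud and cavity paths in parallel between them.
R_inner = 0.017/(0.22×16.3) = 0.004741 K/W
R_stud  = 0.085/(0.121×0.15×16.3) = 0.2873 K/W
R_cav   = 0.085/(0.0205×0.85×16.3) = 0.2993 K/W
1/R_core = 1/R_stud + 1/R_cav → R_core = 0.1466 K/W
R_outer = 0.021/(0.143×16.3) = 0.009009 K/W
R_total = 0.1603 K/W
Q = ΔT/R_total = 17/0.1603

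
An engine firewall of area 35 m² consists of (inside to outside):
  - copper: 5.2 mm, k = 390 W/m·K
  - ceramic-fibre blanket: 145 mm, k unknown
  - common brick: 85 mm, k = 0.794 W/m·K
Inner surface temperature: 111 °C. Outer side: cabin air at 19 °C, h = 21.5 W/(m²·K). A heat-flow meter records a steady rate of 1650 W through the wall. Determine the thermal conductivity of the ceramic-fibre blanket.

Treating each layer as a thermal resistance in series:
R_copper = L/(kA) = 0.0052/(390×35) = 3.81×10^-7 K/W
R_common brick = L/(kA) = 0.085/(0.794×35) = 0.003059 K/W
R_outer film = 1/(h_o·A) = 1/(21.5×35) = 0.001329 K/W
Sum of known resistances R_other = 0.004388 K/W
Total R = ΔT/Q = 92/1650 = 0.05576 K/W
R_ceramic-fibre blanket = R_total − R_other = 0.05137 K/W
k = L/(R·A) = 0.145/(0.05137×35)

k ≈ 0.0806 W/(m·K)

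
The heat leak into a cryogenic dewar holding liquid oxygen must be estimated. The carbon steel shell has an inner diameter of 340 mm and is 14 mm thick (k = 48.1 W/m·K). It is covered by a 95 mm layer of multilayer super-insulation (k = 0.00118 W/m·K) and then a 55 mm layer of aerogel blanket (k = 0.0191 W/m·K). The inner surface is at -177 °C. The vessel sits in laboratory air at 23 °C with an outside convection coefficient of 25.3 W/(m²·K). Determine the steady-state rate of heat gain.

For a spherical shell R = (1/r₁ − 1/r₂)/(4πk); film R = 1/(h·4πr²). In series:
R_carbon steel shell = (1/0.17 − 1/0.184)/(4π×48.1) = 7.405×10^-4 K/W
R_multilayer super-insulation = (1/0.184 − 1/0.279)/(4π×0.00118) = 124.8 K/W
R_aerogel blanket = (1/0.279 − 1/0.334)/(4π×0.0191) = 2.459 K/W
R_outer film = 1/(h·4πr_o²) = 1/(25.3×4π×0.334²) = 0.0282 K/W
R_total = 127.3 K/W
Q = ΔT/R_total = 200/127.3

Q ≈ 1.57 W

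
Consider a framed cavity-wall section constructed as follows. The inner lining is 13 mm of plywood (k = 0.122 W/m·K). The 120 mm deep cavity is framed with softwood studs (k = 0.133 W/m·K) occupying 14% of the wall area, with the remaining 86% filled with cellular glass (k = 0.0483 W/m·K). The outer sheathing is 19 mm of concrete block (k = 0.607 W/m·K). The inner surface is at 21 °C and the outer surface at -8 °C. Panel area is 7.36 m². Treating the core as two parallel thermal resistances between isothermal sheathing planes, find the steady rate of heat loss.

Q ≈ 100 W

Sheathing layers in series; stud and cavity paths in parallel between them.
R_inner = 0.013/(0.122×7.36) = 0.01448 K/W
R_stud  = 0.12/(0.133×0.14×7.36) = 0.8756 K/W
R_cav   = 0.12/(0.0483×0.86×7.36) = 0.3925 K/W
1/R_core = 1/R_stud + 1/R_cav → R_core = 0.271 K/W
R_outer = 0.019/(0.607×7.36) = 0.004253 K/W
R_total = 0.2898 K/W
Q = ΔT/R_total = 29/0.2898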